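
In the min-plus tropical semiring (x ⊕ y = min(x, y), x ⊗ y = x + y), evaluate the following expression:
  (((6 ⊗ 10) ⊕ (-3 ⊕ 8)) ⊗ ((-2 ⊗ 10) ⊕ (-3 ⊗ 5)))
(((6 ⊗ 10) ⊕ (-3 ⊕ 8)) ⊗ ((-2 ⊗ 10) ⊕ (-3 ⊗ 5))) = -1

Expand innermost to outermost. Recall ⊕ takes the minimum of its arguments and ⊗ takes their sum. Working out the expression (((6 ⊗ 10) ⊕ (-3 ⊕ 8)) ⊗ ((-2 ⊗ 10) ⊕ (-3 ⊗ 5))) gives -1.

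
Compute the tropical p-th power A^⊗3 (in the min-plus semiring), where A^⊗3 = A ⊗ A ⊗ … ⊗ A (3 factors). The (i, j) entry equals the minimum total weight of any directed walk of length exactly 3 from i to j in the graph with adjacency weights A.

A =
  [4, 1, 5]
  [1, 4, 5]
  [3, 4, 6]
A^⊗3 =
  [6, 3, 7]
  [3, 6, 7]
  [5, 6, 9]

Each entry (A^⊗3)_ij equals the minimum over all length-3 walks i = v_0 → v_1 → … → v_3 = j of Σ_t A[v_t][v_{t+1}]. For example, for (i, j) = (0, 2) we minimise over 9 possible intermediate vertex sequences; the minimum is 7, attained along the walk 0 → 1 → 0 → 2.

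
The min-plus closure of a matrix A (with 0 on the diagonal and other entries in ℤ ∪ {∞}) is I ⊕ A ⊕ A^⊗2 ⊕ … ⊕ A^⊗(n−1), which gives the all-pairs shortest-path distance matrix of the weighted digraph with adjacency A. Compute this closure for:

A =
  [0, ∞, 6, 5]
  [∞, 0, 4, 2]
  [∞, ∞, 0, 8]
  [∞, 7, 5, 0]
Closure =
  [0, 12, 6, 5]
  [∞, 0, 4, 2]
  [∞, 15, 0, 8]
  [∞, 7, 5, 0]

This is the Floyd-Warshall all-pairs shortest-path computation. For each intermediate vertex k = 0, 1, …, 3, update dist[i][j] ← min(dist[i][j], dist[i][k] + dist[k][j]). The final matrix gives, for each (i, j), the minimum total weight of any directed path from i to j (possibly empty when i = j).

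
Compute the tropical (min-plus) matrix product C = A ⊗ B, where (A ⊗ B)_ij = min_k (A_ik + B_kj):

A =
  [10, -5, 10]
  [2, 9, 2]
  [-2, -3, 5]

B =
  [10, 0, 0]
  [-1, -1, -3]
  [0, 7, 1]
A ⊗ B =
  [-6, -6, -8]
  [2, 2, 2]
  [-4, -4, -6]

Apply the min-plus product entry-by-entry:
  C[0][0] = min over k of (A[0][0] + B[0][0] = 10 + 10 = 20, A[0][1] + B[1][0] = -5 + -1 = -6, A[0][2] + B[2][0] = 10 + 0 = 10) = -6 (attained at k = 1)
  C[0][1] = min over k of (A[0][0] + B[0][1] = 10 + 0 = 10, A[0][1] + B[1][1] = -5 + -1 = -6, A[0][2] + B[2][1] = 10 + 7 = 17) = -6 (attained at k = 1)
  C[0][2] = min over k of (A[0][0] + B[0][2] = 10 + 0 = 10, A[0][1] + B[1][2] = -5 + -3 = -8, A[0][2] + B[2][2] = 10 + 1 = 11) = -8 (attained at k = 1)
  C[1][0] = min over k of (A[1][0] + B[0][0] = 2 + 10 = 12, A[1][1] + B[1][0] = 9 + -1 = 8, A[1][2] + B[2][0] = 2 + 0 = 2) = 2 (attained at k = 2)
  C[1][1] = min over k of (A[1][0] + B[0][1] = 2 + 0 = 2, A[1][1] + B[1][1] = 9 + -1 = 8, A[1][2] + B[2][1] = 2 + 7 = 9) = 2 (attained at k = 0)
  C[1][2] = min over k of (A[1][0] + B[0][2] = 2 + 0 = 2, A[1][1] + B[1][2] = 9 + -3 = 6, A[1][2] + B[2][2] = 2 + 1 = 3) = 2 (attained at k = 0)
  C[2][0] = min over k of (A[2][0] + B[0][0] = -2 + 10 = 8, A[2][1] + B[1][0] = -3 + -1 = -4, A[2][2] + B[2][0] = 5 + 0 = 5) = -4 (attained at k = 1)
  C[2][1] = min over k of (A[2][0] + B[0][1] = -2 + 0 = -2, A[2][1] + B[1][1] = -3 + -1 = -4, A[2][2] + B[2][1] = 5 + 7 = 12) = -4 (attained at k = 1)
  C[2][2] = min over k of (A[2][0] + B[0][2] = -2 + 0 = -2, A[2][1] + B[1][2] = -3 + -3 = -6, A[2][2] + B[2][2] = 5 + 1 = 6) = -6 (attained at k = 1)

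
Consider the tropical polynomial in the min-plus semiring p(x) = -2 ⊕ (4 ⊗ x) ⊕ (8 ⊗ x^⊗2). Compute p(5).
p(5) = -2

A tropical monomial a ⊗ x^⊗i evaluates to a + i · x. Evaluating each term at x = 5:
  Term 0 contributes -2 + 0 · 5 = -2
  Term 1 contributes 4 + 1 · 5 = 9
  Term 2 contributes 8 + 2 · 5 = 18
p(5) = ⊕ of these = min[-2, 9, 18] = -2.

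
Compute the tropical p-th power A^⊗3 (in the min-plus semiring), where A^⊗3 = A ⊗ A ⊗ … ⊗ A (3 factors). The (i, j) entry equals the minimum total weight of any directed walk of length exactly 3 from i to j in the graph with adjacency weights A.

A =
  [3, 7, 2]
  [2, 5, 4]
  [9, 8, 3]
A^⊗3 =
  [9, 13, 8]
  [8, 12, 7]
  [13, 14, 9]

Each entry (A^⊗3)_ij equals the minimum over all length-3 walks i = v_0 → v_1 → … → v_3 = j of Σ_t A[v_t][v_{t+1}]. For example, for (i, j) = (0, 2) we minimise over 9 possible intermediate vertex sequences; the minimum is 8, attained along the walk 0 → 0 → 0 → 2.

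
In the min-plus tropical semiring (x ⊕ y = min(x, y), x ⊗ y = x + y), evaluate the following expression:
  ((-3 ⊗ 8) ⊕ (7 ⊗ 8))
((-3 ⊗ 8) ⊕ (7 ⊗ 8)) = 5

Expand innermost to outermost. Recall ⊕ takes the minimum of its arguments and ⊗ takes their sum. Working out the expression ((-3 ⊗ 8) ⊕ (7 ⊗ 8)) gives 5.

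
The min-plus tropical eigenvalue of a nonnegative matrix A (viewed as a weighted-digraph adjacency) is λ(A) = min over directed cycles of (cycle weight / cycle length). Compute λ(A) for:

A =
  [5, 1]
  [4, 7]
λ(A) = 5/2

Enumerate directed cycles and compute their means (weight / length). Sample:
  cycle 0 → 0: weight = 5, length = 1, mean = 5/1 ≈ 5.000
  cycle 1 → 1: weight = 7, length = 1, mean = 7/1 ≈ 7.000
  cycle 0 → 1 → 0: weight = 5, length = 2, mean = 5/2 ≈ 2.500
  cycle 1 → 0 → 1: weight = 5, length = 2, mean = 5/2 ≈ 2.500
Minimum mean = 2.500, attained e.g. along the cycle 0 → 1 → 0 with weight 5 and length 2. So λ(A) = 5/2 = 5/2.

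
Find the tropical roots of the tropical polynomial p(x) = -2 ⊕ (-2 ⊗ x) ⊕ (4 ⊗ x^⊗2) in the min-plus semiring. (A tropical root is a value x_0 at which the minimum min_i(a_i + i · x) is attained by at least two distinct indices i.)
Roots: {-6, 0}

Each tropical root is a break point of the lower envelope of the lines y = a_i + i · x (there are 3 lines, with slopes 0, 1, ..., 2). Only the lines that attain the minimum somewhere contribute to roots; other lines are dominated. Here the surviving (envelope) indices are i = 2, i = 1, i = 0.
Intersections between consecutive envelope lines give the roots: for adjacent envelope indices i < j the intersection is x = (a_i − a_j) / (j − i). Reading off the sorted break points: {-6, 0}.
Verification: at each break x_0, at least two indices attain the minimum of min_i(a_i + i · x_0).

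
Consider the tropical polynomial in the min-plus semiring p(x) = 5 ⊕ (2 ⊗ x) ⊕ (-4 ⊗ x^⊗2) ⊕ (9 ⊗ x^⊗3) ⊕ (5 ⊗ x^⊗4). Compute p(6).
p(6) = 5

A tropical monomial a ⊗ x^⊗i evaluates to a + i · x. Evaluating each term at x = 6:
  Term 0 contributes 5 + 0 · 6 = 5
  Term 1 contributes 2 + 1 · 6 = 8
  Term 2 contributes -4 + 2 · 6 = 8
  Term 3 contributes 9 + 3 · 6 = 27
  Term 4 contributes 5 + 4 · 6 = 29
p(6) = ⊕ of these = min[5, 8, 8, 27, 29] = 5.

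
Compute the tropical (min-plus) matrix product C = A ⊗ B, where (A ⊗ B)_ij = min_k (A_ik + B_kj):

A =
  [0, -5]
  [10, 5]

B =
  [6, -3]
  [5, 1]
A ⊗ B =
  [0, -4]
  [10, 6]

Apply the min-plus product entry-by-entry:
  C[0][0] = min over k of (A[0][0] + B[0][0] = 0 + 6 = 6, A[0][1] + B[1][0] = -5 + 5 = 0) = 0 (attained at k = 1)
  C[0][1] = min over k of (A[0][0] + B[0][1] = 0 + -3 = -3, A[0][1] + B[1][1] = -5 + 1 = -4) = -4 (attained at k = 1)
  C[1][0] = min over k of (A[1][0] + B[0][0] = 10 + 6 = 16, A[1][1] + B[1][0] = 5 + 5 = 10) = 10 (attained at k = 1)
  C[1][1] = min over k of (A[1][0] + B[0][1] = 10 + -3 = 7, A[1][1] + B[1][1] = 5 + 1 = 6) = 6 (attained at k = 1)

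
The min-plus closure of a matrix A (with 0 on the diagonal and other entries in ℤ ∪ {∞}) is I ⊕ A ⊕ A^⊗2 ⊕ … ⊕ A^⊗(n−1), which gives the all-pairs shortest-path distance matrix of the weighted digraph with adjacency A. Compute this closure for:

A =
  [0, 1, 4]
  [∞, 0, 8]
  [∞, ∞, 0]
Closure =
  [0, 1, 4]
  [∞, 0, 8]
  [∞, ∞, 0]

This is the Floyd-Warshall all-pairs shortest-path computation. For each intermediate vertex k = 0, 1, …, 2, update dist[i][j] ← min(dist[i][j], dist[i][k] + dist[k][j]). The final matrix gives, for each (i, j), the minimum total weight of any directed path from i to j (possibly empty when i = j).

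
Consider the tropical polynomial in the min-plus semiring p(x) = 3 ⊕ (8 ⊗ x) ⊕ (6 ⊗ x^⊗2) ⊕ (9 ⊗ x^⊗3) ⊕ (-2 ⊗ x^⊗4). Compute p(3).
p(3) = 3

A tropical monomial a ⊗ x^⊗i evaluates to a + i · x. Evaluating each term at x = 3:
  Term 0 contributes 3 + 0 · 3 = 3
  Term 1 contributes 8 + 1 · 3 = 11
  Term 2 contributes 6 + 2 · 3 = 12
  Term 3 contributes 9 + 3 · 3 = 18
  Term 4 contributes -2 + 4 · 3 = 10
p(3) = ⊕ of these = min[3, 11, 12, 18, 10] = 3.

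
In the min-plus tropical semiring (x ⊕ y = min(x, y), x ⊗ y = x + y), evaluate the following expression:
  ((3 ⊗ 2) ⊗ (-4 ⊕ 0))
((3 ⊗ 2) ⊗ (-4 ⊕ 0)) = 1

Expand innermost to outermost. Recall ⊕ takes the minimum of its arguments and ⊗ takes their sum. Working out the expression ((3 ⊗ 2) ⊗ (-4 ⊕ 0)) gives 1.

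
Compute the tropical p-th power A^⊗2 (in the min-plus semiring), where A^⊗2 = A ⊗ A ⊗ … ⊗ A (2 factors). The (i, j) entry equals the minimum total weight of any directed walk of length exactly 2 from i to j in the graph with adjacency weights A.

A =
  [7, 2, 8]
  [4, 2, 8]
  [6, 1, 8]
A^⊗2 =
  [6, 4, 10]
  [6, 4, 10]
  [5, 3, 9]

Each entry (A^⊗2)_ij equals the minimum over all length-2 walks i = v_0 → v_1 → … → v_2 = j of Σ_t A[v_t][v_{t+1}]. For example, for (i, j) = (0, 2) we minimise over 3 possible intermediate vertex sequences; the minimum is 10, attained along the walk 0 → 1 → 2.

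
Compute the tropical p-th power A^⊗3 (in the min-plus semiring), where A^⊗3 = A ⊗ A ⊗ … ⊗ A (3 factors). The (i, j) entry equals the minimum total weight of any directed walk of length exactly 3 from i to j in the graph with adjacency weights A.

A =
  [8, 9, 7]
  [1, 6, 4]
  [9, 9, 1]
A^⊗3 =
  [16, 17, 9]
  [11, 14, 6]
  [11, 11, 3]

Each entry (A^⊗3)_ij equals the minimum over all length-3 walks i = v_0 → v_1 → … → v_3 = j of Σ_t A[v_t][v_{t+1}]. For example, for (i, j) = (0, 2) we minimise over 9 possible intermediate vertex sequences; the minimum is 9, attained along the walk 0 → 2 → 2 → 2.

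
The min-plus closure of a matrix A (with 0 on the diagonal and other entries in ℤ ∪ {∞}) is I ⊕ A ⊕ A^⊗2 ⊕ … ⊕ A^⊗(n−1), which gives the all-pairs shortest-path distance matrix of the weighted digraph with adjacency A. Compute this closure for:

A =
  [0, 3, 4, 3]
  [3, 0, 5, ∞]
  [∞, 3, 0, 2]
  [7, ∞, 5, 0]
Closure =
  [0, 3, 4, 3]
  [3, 0, 5, 6]
  [6, 3, 0, 2]
  [7, 8, 5, 0]

This is the Floyd-Warshall all-pairs shortest-path computation. For each intermediate vertex k = 0, 1, …, 3, update dist[i][j] ← min(dist[i][j], dist[i][k] + dist[k][j]). The final matrix gives, for each (i, j), the minimum total weight of any directed path from i to j (possibly empty when i = j).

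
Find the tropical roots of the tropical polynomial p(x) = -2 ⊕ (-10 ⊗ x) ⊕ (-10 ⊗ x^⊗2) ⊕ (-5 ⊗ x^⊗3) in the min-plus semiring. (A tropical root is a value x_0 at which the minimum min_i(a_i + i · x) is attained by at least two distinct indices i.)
Roots: {-5, 0, 8}

Each tropical root is a break point of the lower envelope of the lines y = a_i + i · x (there are 4 lines, with slopes 0, 1, ..., 3). Only the lines that attain the minimum somewhere contribute to roots; other lines are dominated. Here the surviving (envelope) indices are i = 3, i = 2, i = 1, i = 0.
Intersections between consecutive envelope lines give the roots: for adjacent envelope indices i < j the intersection is x = (a_i − a_j) / (j − i). Reading off the sorted break points: {-5, 0, 8}.
Verification: at each break x_0, at least two indices attain the minimum of min_i(a_i + i · x_0).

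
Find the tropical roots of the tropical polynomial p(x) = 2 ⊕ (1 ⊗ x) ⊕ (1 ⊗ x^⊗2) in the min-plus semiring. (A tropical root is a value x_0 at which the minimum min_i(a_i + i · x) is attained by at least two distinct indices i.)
Roots: {0, 1}

Each tropical root is a break point of the lower envelope of the lines y = a_i + i · x (there are 3 lines, with slopes 0, 1, ..., 2). Only the lines that attain the minimum somewhere contribute to roots; other lines are dominated. Here the surviving (envelope) indices are i = 2, i = 1, i = 0.
Intersections between consecutive envelope lines give the roots: for adjacent envelope indices i < j the intersection is x = (a_i − a_j) / (j − i). Reading off the sorted break points: {0, 1}.
Verification: at each break x_0, at least two indices attain the minimum of min_i(a_i + i · x_0).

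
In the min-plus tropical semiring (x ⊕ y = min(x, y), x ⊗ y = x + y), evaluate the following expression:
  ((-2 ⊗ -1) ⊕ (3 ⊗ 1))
((-2 ⊗ -1) ⊕ (3 ⊗ 1)) = -3

Expand innermost to outermost. Recall ⊕ takes the minimum of its arguments and ⊗ takes their sum. Working out the expression ((-2 ⊗ -1) ⊕ (3 ⊗ 1)) gives -3.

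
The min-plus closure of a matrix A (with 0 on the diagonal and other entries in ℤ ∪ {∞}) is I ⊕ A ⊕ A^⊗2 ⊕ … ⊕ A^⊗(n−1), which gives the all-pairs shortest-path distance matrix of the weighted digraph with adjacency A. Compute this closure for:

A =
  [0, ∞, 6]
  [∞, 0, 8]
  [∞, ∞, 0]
Closure =
  [0, ∞, 6]
  [∞, 0, 8]
  [∞, ∞, 0]

This is the Floyd-Warshall all-pairs shortest-path computation. For each intermediate vertex k = 0, 1, …, 2, update dist[i][j] ← min(dist[i][j], dist[i][k] + dist[k][j]). The final matrix gives, for each (i, j), the minimum total weight of any directed path from i to j (possibly empty when i = j).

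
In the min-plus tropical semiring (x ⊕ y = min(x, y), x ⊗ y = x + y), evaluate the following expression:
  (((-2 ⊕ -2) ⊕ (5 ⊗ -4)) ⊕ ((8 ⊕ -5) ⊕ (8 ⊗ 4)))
(((-2 ⊕ -2) ⊕ (5 ⊗ -4)) ⊕ ((8 ⊕ -5) ⊕ (8 ⊗ 4))) = -5

Expand innermost to outermost. Recall ⊕ takes the minimum of its arguments and ⊗ takes their sum. Working out the expression (((-2 ⊕ -2) ⊕ (5 ⊗ -4)) ⊕ ((8 ⊕ -5) ⊕ (8 ⊗ 4))) gives -5.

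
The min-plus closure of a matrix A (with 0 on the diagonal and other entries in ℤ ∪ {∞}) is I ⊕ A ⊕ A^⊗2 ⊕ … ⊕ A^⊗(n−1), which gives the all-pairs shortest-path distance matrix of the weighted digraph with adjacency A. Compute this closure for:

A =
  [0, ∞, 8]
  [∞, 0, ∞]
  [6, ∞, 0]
Closure =
  [0, ∞, 8]
  [∞, 0, ∞]
  [6, ∞, 0]

This is the Floyd-Warshall all-pairs shortest-path computation. For each intermediate vertex k = 0, 1, …, 2, update dist[i][j] ← min(dist[i][j], dist[i][k] + dist[k][j]). The final matrix gives, for each (i, j), the minimum total weight of any directed path from i to j (possibly empty when i = j).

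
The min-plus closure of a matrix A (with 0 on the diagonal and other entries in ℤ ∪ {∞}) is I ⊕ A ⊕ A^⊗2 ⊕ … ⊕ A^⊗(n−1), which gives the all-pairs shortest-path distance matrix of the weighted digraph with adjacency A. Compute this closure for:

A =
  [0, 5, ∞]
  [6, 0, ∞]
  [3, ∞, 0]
Closure =
  [0, 5, ∞]
  [6, 0, ∞]
  [3, 8, 0]

This is the Floyd-Warshall all-pairs shortest-path computation. For each intermediate vertex k = 0, 1, …, 2, update dist[i][j] ← min(dist[i][j], dist[i][k] + dist[k][j]). The final matrix gives, for each (i, j), the minimum total weight of any directed path from i to j (possibly empty when i = j).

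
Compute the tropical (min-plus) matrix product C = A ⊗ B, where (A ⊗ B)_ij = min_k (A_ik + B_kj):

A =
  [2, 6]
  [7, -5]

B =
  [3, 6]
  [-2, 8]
A ⊗ B =
  [4, 8]
  [-7, 3]

Apply the min-plus product entry-by-entry:
  C[0][0] = min over k of (A[0][0] + B[0][0] = 2 + 3 = 5, A[0][1] + B[1][0] = 6 + -2 = 4) = 4 (attained at k = 1)
  C[0][1] = min over k of (A[0][0] + B[0][1] = 2 + 6 = 8, A[0][1] + B[1][1] = 6 + 8 = 14) = 8 (attained at k = 0)
  C[1][0] = min over k of (A[1][0] + B[0][0] = 7 + 3 = 10, A[1][1] + B[1][0] = -5 + -2 = -7) = -7 (attained at k = 1)
  C[1][1] = min over k of (A[1][0] + B[0][1] = 7 + 6 = 13, A[1][1] + B[1][1] = -5 + 8 = 3) = 3 (attained at k = 1)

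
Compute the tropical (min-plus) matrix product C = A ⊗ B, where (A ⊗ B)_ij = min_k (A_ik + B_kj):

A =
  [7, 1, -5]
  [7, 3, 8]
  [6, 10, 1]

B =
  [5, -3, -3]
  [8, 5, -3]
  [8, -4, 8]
A ⊗ B =
  [3, -9, -2]
  [11, 4, 0]
  [9, -3, 3]

Apply the min-plus product entry-by-entry:
  C[0][0] = min over k of (A[0][0] + B[0][0] = 7 + 5 = 12, A[0][1] + B[1][0] = 1 + 8 = 9, A[0][2] + B[2][0] = -5 + 8 = 3) = 3 (attained at k = 2)
  C[0][1] = min over k of (A[0][0] + B[0][1] = 7 + -3 = 4, A[0][1] + B[1][1] = 1 + 5 = 6, A[0][2] + B[2][1] = -5 + -4 = -9) = -9 (attained at k = 2)
  C[0][2] = min over k of (A[0][0] + B[0][2] = 7 + -3 = 4, A[0][1] + B[1][2] = 1 + -3 = -2, A[0][2] + B[2][2] = -5 + 8 = 3) = -2 (attained at k = 1)
  C[1][0] = min over k of (A[1][0] + B[0][0] = 7 + 5 = 12, A[1][1] + B[1][0] = 3 + 8 = 11, A[1][2] + B[2][0] = 8 + 8 = 16) = 11 (attained at k = 1)
  C[1][1] = min over k of (A[1][0] + B[0][1] = 7 + -3 = 4, A[1][1] + B[1][1] = 3 + 5 = 8, A[1][2] + B[2][1] = 8 + -4 = 4) = 4 (attained at k = 0)
  C[1][2] = min over k of (A[1][0] + B[0][2] = 7 + -3 = 4, A[1][1] + B[1][2] = 3 + -3 = 0, A[1][2] + B[2][2] = 8 + 8 = 16) = 0 (attained at k = 1)
  C[2][0] = min over k of (A[2][0] + B[0][0] = 6 + 5 = 11, A[2][1] + B[1][0] = 10 + 8 = 18, A[2][2] + B[2][0] = 1 + 8 = 9) = 9 (attained at k = 2)
  C[2][1] = min over k of (A[2][0] + B[0][1] = 6 + -3 = 3, A[2][1] + B[1][1] = 10 + 5 = 15, A[2][2] + B[2][1] = 1 + -4 = -3) = -3 (attained at k = 2)
  C[2][2] = min over k of (A[2][0] + B[0][2] = 6 + -3 = 3, A[2][1] + B[1][2] = 10 + -3 = 7, A[2][2] + B[2][2] = 1 + 8 = 9) = 3 (attained at k = 0)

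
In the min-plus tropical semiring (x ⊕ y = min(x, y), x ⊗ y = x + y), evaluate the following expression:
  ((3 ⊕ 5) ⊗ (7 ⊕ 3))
((3 ⊕ 5) ⊗ (7 ⊕ 3)) = 6

Expand innermost to outermost. Recall ⊕ takes the minimum of its arguments and ⊗ takes their sum. Working out the expression ((3 ⊕ 5) ⊗ (7 ⊕ 3)) gives 6.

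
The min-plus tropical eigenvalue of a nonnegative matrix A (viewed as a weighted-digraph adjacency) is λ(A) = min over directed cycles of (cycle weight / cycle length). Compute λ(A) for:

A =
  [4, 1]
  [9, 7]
λ(A) = 4

Enumerate directed cycles and compute their means (weight / length). Sample:
  cycle 0 → 0: weight = 4, length = 1, mean = 4/1 ≈ 4.000
  cycle 1 → 1: weight = 7, length = 1, mean = 7/1 ≈ 7.000
  cycle 0 → 1 → 0: weight = 10, length = 2, mean = 10/2 ≈ 5.000
  cycle 1 → 0 → 1: weight = 10, length = 2, mean = 10/2 ≈ 5.000
Minimum mean = 4.000, attained e.g. along the cycle 0 → 0 with weight 4 and length 1. So λ(A) = 4/1 = 4.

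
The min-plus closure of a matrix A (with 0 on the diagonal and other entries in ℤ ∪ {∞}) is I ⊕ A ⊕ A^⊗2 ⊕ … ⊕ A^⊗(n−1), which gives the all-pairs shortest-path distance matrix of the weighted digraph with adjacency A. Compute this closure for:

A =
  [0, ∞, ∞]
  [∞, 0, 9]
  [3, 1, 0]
Closure =
  [0, ∞, ∞]
  [12, 0, 9]
  [3, 1, 0]

This is the Floyd-Warshall all-pairs shortest-path computation. For each intermediate vertex k = 0, 1, …, 2, update dist[i][j] ← min(dist[i][j], dist[i][k] + dist[k][j]). The final matrix gives, for each (i, j), the minimum total weight of any directed path from i to j (possibly empty when i = j).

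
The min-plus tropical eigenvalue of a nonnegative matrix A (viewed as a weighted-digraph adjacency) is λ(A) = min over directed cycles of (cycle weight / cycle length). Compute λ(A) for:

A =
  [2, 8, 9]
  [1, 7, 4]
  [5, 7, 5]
λ(A) = 2

Enumerate directed cycles and compute their means (weight / length). Sample:
  cycle 0 → 0: weight = 2, length = 1, mean = 2/1 ≈ 2.000
  cycle 1 → 1: weight = 7, length = 1, mean = 7/1 ≈ 7.000
  cycle 2 → 2: weight = 5, length = 1, mean = 5/1 ≈ 5.000
  cycle 0 → 1 → 0: weight = 9, length = 2, mean = 9/2 ≈ 4.500
  cycle 0 → 2 → 0: weight = 14, length = 2, mean = 14/2 ≈ 7.000
  cycle 1 → 0 → 1: weight = 9, length = 2, mean = 9/2 ≈ 4.500
Minimum mean = 2.000, attained e.g. along the cycle 0 → 0 with weight 2 and length 1. So λ(A) = 2/1 = 2.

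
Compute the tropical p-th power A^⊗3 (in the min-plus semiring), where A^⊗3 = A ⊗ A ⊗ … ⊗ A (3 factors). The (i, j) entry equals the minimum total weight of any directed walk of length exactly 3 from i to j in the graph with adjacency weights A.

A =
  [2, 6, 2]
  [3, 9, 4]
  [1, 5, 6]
A^⊗3 =
  [5, 9, 5]
  [6, 10, 7]
  [4, 8, 5]

Each entry (A^⊗3)_ij equals the minimum over all length-3 walks i = v_0 → v_1 → … → v_3 = j of Σ_t A[v_t][v_{t+1}]. For example, for (i, j) = (0, 2) we minimise over 9 possible intermediate vertex sequences; the minimum is 5, attained along the walk 0 → 2 → 0 → 2.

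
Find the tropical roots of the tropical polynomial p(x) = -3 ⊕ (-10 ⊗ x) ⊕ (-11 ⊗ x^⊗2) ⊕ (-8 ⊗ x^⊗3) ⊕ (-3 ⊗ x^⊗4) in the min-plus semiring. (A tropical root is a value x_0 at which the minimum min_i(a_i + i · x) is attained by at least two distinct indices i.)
Roots: {-5, -3, 1, 7}

Each tropical root is a break point of the lower envelope of the lines y = a_i + i · x (there are 5 lines, with slopes 0, 1, ..., 4). Only the lines that attain the minimum somewhere contribute to roots; other lines are dominated. Here the surviving (envelope) indices are i = 4, i = 3, i = 2, i = 1, i = 0.
Intersections between consecutive envelope lines give the roots: for adjacent envelope indices i < j the intersection is x = (a_i − a_j) / (j − i). Reading off the sorted break points: {-5, -3, 1, 7}.
Verification: at each break x_0, at least two indices attain the minimum of min_i(a_i + i · x_0).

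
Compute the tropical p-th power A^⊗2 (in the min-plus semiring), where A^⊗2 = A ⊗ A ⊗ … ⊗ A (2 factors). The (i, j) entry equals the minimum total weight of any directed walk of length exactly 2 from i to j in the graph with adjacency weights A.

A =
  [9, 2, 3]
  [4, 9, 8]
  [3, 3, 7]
A^⊗2 =
  [6, 6, 10]
  [11, 6, 7]
  [7, 5, 6]

Each entry (A^⊗2)_ij equals the minimum over all length-2 walks i = v_0 → v_1 → … → v_2 = j of Σ_t A[v_t][v_{t+1}]. For example, for (i, j) = (0, 2) we minimise over 3 possible intermediate vertex sequences; the minimum is 10, attained along the walk 0 → 1 → 2.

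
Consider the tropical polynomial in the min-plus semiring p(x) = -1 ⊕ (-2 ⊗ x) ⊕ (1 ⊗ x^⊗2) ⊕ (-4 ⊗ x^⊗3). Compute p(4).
p(4) = -1

A tropical monomial a ⊗ x^⊗i evaluates to a + i · x. Evaluating each term at x = 4:
  Term 0 contributes -1 + 0 · 4 = -1
  Term 1 contributes -2 + 1 · 4 = 2
  Term 2 contributes 1 + 2 · 4 = 9
  Term 3 contributes -4 + 3 · 4 = 8
p(4) = ⊕ of these = min[-1, 2, 9, 8] = -1.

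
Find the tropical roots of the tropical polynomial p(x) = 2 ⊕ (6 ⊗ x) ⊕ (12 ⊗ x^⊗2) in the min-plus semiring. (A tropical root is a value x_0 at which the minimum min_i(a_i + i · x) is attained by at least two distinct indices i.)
Roots: {-6, -4}

Each tropical root is a break point of the lower envelope of the lines y = a_i + i · x (there are 3 lines, with slopes 0, 1, ..., 2). Only the lines that attain the minimum somewhere contribute to roots; other lines are dominated. Here the surviving (envelope) indices are i = 2, i = 1, i = 0.
Intersections between consecutive envelope lines give the roots: for adjacent envelope indices i < j the intersection is x = (a_i − a_j) / (j − i). Reading off the sorted break points: {-6, -4}.
Verification: at each break x_0, at least two indices attain the minimum of min_i(a_i + i · x_0).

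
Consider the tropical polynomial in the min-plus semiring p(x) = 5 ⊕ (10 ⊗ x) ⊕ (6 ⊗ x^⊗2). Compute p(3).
p(3) = 5

A tropical monomial a ⊗ x^⊗i evaluates to a + i · x. Evaluating each term at x = 3:
  Term 0 contributes 5 + 0 · 3 = 5
  Term 1 contributes 10 + 1 · 3 = 13
  Term 2 contributes 6 + 2 · 3 = 12
p(3) = ⊕ of these = min[5, 13, 12] = 5.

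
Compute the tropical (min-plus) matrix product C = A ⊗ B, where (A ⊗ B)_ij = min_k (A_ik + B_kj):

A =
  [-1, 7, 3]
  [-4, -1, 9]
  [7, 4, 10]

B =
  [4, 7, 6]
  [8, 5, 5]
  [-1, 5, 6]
A ⊗ B =
  [2, 6, 5]
  [0, 3, 2]
  [9, 9, 9]

Apply the min-plus product entry-by-entry:
  C[0][0] = min over k of (A[0][0] + B[0][0] = -1 + 4 = 3, A[0][1] + B[1][0] = 7 + 8 = 15, A[0][2] + B[2][0] = 3 + -1 = 2) = 2 (attained at k = 2)
  C[0][1] = min over k of (A[0][0] + B[0][1] = -1 + 7 = 6, A[0][1] + B[1][1] = 7 + 5 = 12, A[0][2] + B[2][1] = 3 + 5 = 8) = 6 (attained at k = 0)
  C[0][2] = min over k of (A[0][0] + B[0][2] = -1 + 6 = 5, A[0][1] + B[1][2] = 7 + 5 = 12, A[0][2] + B[2][2] = 3 + 6 = 9) = 5 (attained at k = 0)
  C[1][0] = min over k of (A[1][0] + B[0][0] = -4 + 4 = 0, A[1][1] + B[1][0] = -1 + 8 = 7, A[1][2] + B[2][0] = 9 + -1 = 8) = 0 (attained at k = 0)
  C[1][1] = min over k of (A[1][0] + B[0][1] = -4 + 7 = 3, A[1][1] + B[1][1] = -1 + 5 = 4, A[1][2] + B[2][1] = 9 + 5 = 14) = 3 (attained at k = 0)
  C[1][2] = min over k of (A[1][0] + B[0][2] = -4 + 6 = 2, A[1][1] + B[1][2] = -1 + 5 = 4, A[1][2] + B[2][2] = 9 + 6 = 15) = 2 (attained at k = 0)
  C[2][0] = min over k of (A[2][0] + B[0][0] = 7 + 4 = 11, A[2][1] + B[1][0] = 4 + 8 = 12, A[2][2] + B[2][0] = 10 + -1 = 9) = 9 (attained at k = 2)
  C[2][1] = min over k of (A[2][0] + B[0][1] = 7 + 7 = 14, A[2][1] + B[1][1] = 4 + 5 = 9, A[2][2] + B[2][1] = 10 + 5 = 15) = 9 (attained at k = 1)
  C[2][2] = min over k of (A[2][0] + B[0][2] = 7 + 6 = 13, A[2][1] + B[1][2] = 4 + 5 = 9, A[2][2] + B[2][2] = 10 + 6 = 16) = 9 (attained at k = 1)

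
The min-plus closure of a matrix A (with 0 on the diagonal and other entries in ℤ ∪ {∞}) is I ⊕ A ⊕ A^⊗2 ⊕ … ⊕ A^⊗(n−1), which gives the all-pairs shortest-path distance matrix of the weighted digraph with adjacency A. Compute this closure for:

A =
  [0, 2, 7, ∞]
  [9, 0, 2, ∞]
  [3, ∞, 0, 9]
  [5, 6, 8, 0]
Closure =
  [0, 2, 4, 13]
  [5, 0, 2, 11]
  [3, 5, 0, 9]
  [5, 6, 8, 0]

This is the Floyd-Warshall all-pairs shortest-path computation. For each intermediate vertex k = 0, 1, …, 3, update dist[i][j] ← min(dist[i][j], dist[i][k] + dist[k][j]). The final matrix gives, for each (i, j), the minimum total weight of any directed path from i to j (possibly empty when i = j).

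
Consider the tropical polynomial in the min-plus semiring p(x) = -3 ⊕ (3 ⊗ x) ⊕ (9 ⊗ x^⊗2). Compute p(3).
p(3) = -3

A tropical monomial a ⊗ x^⊗i evaluates to a + i · x. Evaluating each term at x = 3:
  Term 0 contributes -3 + 0 · 3 = -3
  Term 1 contributes 3 + 1 · 3 = 6
  Term 2 contributes 9 + 2 · 3 = 15
p(3) = ⊕ of these = min[-3, 6, 15] = -3.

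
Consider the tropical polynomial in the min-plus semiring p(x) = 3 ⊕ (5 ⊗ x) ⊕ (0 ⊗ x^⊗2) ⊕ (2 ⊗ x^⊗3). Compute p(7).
p(7) = 3

A tropical monomial a ⊗ x^⊗i evaluates to a + i · x. Evaluating each term at x = 7:
  Term 0 contributes 3 + 0 · 7 = 3
  Term 1 contributes 5 + 1 · 7 = 12
  Term 2 contributes 0 + 2 · 7 = 14
  Term 3 contributes 2 + 3 · 7 = 23
p(7) = ⊕ of these = min[3, 12, 14, 23] = 3.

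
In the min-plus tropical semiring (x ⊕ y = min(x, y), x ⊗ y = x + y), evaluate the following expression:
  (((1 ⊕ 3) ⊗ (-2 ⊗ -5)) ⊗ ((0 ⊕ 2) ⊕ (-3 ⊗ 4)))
(((1 ⊕ 3) ⊗ (-2 ⊗ -5)) ⊗ ((0 ⊕ 2) ⊕ (-3 ⊗ 4))) = -6

Expand innermost to outermost. Recall ⊕ takes the minimum of its arguments and ⊗ takes their sum. Working out the expression (((1 ⊕ 3) ⊗ (-2 ⊗ -5)) ⊗ ((0 ⊕ 2) ⊕ (-3 ⊗ 4))) gives -6.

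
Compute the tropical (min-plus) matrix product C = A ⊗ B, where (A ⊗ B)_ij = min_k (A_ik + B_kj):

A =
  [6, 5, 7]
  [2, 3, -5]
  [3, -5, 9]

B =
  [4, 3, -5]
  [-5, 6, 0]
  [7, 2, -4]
A ⊗ B =
  [0, 9, 1]
  [-2, -3, -9]
  [-10, 1, -5]

Apply the min-plus product entry-by-entry:
  C[0][0] = min over k of (A[0][0] + B[0][0] = 6 + 4 = 10, A[0][1] + B[1][0] = 5 + -5 = 0, A[0][2] + B[2][0] = 7 + 7 = 14) = 0 (attained at k = 1)
  C[0][1] = min over k of (A[0][0] + B[0][1] = 6 + 3 = 9, A[0][1] + B[1][1] = 5 + 6 = 11, A[0][2] + B[2][1] = 7 + 2 = 9) = 9 (attained at k = 0)
  C[0][2] = min over k of (A[0][0] + B[0][2] = 6 + -5 = 1, A[0][1] + B[1][2] = 5 + 0 = 5, A[0][2] + B[2][2] = 7 + -4 = 3) = 1 (attained at k = 0)
  C[1][0] = min over k of (A[1][0] + B[0][0] = 2 + 4 = 6, A[1][1] + B[1][0] = 3 + -5 = -2, A[1][2] + B[2][0] = -5 + 7 = 2) = -2 (attained at k = 1)
  C[1][1] = min over k of (A[1][0] + B[0][1] = 2 + 3 = 5, A[1][1] + B[1][1] = 3 + 6 = 9, A[1][2] + B[2][1] = -5 + 2 = -3) = -3 (attained at k = 2)
  C[1][2] = min over k of (A[1][0] + B[0][2] = 2 + -5 = -3, A[1][1] + B[1][2] = 3 + 0 = 3, A[1][2] + B[2][2] = -5 + -4 = -9) = -9 (attained at k = 2)
  C[2][0] = min over k of (A[2][0] + B[0][0] = 3 + 4 = 7, A[2][1] + B[1][0] = -5 + -5 = -10, A[2][2] + B[2][0] = 9 + 7 = 16) = -10 (attained at k = 1)
  C[2][1] = min over k of (A[2][0] + B[0][1] = 3 + 3 = 6, A[2][1] + B[1][1] = -5 + 6 = 1, A[2][2] + B[2][1] = 9 + 2 = 11) = 1 (attained at k = 1)
  C[2][2] = min over k of (A[2][0] + B[0][2] = 3 + -5 = -2, A[2][1] + B[1][2] = -5 + 0 = -5, A[2][2] + B[2][2] = 9 + -4 = 5) = -5 (attained at k = 1)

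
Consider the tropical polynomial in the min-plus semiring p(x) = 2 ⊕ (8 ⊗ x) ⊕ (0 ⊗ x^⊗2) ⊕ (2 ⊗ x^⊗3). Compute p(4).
p(4) = 2

A tropical monomial a ⊗ x^⊗i evaluates to a + i · x. Evaluating each term at x = 4:
  Term 0 contributes 2 + 0 · 4 = 2
  Term 1 contributes 8 + 1 · 4 = 12
  Term 2 contributes 0 + 2 · 4 = 8
  Term 3 contributes 2 + 3 · 4 = 14
p(4) = ⊕ of these = min[2, 12, 8, 14] = 2.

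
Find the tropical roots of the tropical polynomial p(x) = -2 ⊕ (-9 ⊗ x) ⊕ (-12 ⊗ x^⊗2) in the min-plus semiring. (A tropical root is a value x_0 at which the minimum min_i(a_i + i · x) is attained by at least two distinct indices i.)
Roots: {3, 7}

Each tropical root is a break point of the lower envelope of the lines y = a_i + i · x (there are 3 lines, with slopes 0, 1, ..., 2). Only the lines that attain the minimum somewhere contribute to roots; other lines are dominated. Here the surviving (envelope) indices are i = 2, i = 1, i = 0.
Intersections between consecutive envelope lines give the roots: for adjacent envelope indices i < j the intersection is x = (a_i − a_j) / (j − i). Reading off the sorted break points: {3, 7}.
Verification: at each break x_0, at least two indices attain the minimum of min_i(a_i + i · x_0).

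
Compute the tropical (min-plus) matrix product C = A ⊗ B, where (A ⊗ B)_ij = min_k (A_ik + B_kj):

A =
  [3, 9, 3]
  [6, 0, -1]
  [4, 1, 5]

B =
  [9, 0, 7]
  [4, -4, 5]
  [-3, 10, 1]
A ⊗ B =
  [0, 3, 4]
  [-4, -4, 0]
  [2, -3, 6]

Apply the min-plus product entry-by-entry:
  C[0][0] = min over k of (A[0][0] + B[0][0] = 3 + 9 = 12, A[0][1] + B[1][0] = 9 + 4 = 13, A[0][2] + B[2][0] = 3 + -3 = 0) = 0 (attained at k = 2)
  C[0][1] = min over k of (A[0][0] + B[0][1] = 3 + 0 = 3, A[0][1] + B[1][1] = 9 + -4 = 5, A[0][2] + B[2][1] = 3 + 10 = 13) = 3 (attained at k = 0)
  C[0][2] = min over k of (A[0][0] + B[0][2] = 3 + 7 = 10, A[0][1] + B[1][2] = 9 + 5 = 14, A[0][2] + B[2][2] = 3 + 1 = 4) = 4 (attained at k = 2)
  C[1][0] = min over k of (A[1][0] + B[0][0] = 6 + 9 = 15, A[1][1] + B[1][0] = 0 + 4 = 4, A[1][2] + B[2][0] = -1 + -3 = -4) = -4 (attained at k = 2)
  C[1][1] = min over k of (A[1][0] + B[0][1] = 6 + 0 = 6, A[1][1] + B[1][1] = 0 + -4 = -4, A[1][2] + B[2][1] = -1 + 10 = 9) = -4 (attained at k = 1)
  C[1][2] = min over k of (A[1][0] + B[0][2] = 6 + 7 = 13, A[1][1] + B[1][2] = 0 + 5 = 5, A[1][2] + B[2][2] = -1 + 1 = 0) = 0 (attained at k = 2)
  C[2][0] = min over k of (A[2][0] + B[0][0] = 4 + 9 = 13, A[2][1] + B[1][0] = 1 + 4 = 5, A[2][2] + B[2][0] = 5 + -3 = 2) = 2 (attained at k = 2)
  C[2][1] = min over k of (A[2][0] + B[0][1] = 4 + 0 = 4, A[2][1] + B[1][1] = 1 + -4 = -3, A[2][2] + B[2][1] = 5 + 10 = 15) = -3 (attained at k = 1)
  C[2][2] = min over k of (A[2][0] + B[0][2] = 4 + 7 = 11, A[2][1] + B[1][2] = 1 + 5 = 6, A[2][2] + B[2][2] = 5 + 1 = 6) = 6 (attained at k = 1)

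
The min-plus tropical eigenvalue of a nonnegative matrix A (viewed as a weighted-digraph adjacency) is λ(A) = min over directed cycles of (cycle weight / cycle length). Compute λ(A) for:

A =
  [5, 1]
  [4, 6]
λ(A) = 5/2

Enumerate directed cycles and compute their means (weight / length). Sample:
  cycle 0 → 0: weight = 5, length = 1, mean = 5/1 ≈ 5.000
  cycle 1 → 1: weight = 6, length = 1, mean = 6/1 ≈ 6.000
  cycle 0 → 1 → 0: weight = 5, length = 2, mean = 5/2 ≈ 2.500
  cycle 1 → 0 → 1: weight = 5, length = 2, mean = 5/2 ≈ 2.500
Minimum mean = 2.500, attained e.g. along the cycle 0 → 1 → 0 with weight 5 and length 2. So λ(A) = 5/2 = 5/2.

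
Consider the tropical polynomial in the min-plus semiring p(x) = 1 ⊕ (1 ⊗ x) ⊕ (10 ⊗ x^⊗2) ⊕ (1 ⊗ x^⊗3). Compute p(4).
p(4) = 1

A tropical monomial a ⊗ x^⊗i evaluates to a + i · x. Evaluating each term at x = 4:
  Term 0 contributes 1 + 0 · 4 = 1
  Term 1 contributes 1 + 1 · 4 = 5
  Term 2 contributes 10 + 2 · 4 = 18
  Term 3 contributes 1 + 3 · 4 = 13
p(4) = ⊕ of these = min[1, 5, 18, 13] = 1.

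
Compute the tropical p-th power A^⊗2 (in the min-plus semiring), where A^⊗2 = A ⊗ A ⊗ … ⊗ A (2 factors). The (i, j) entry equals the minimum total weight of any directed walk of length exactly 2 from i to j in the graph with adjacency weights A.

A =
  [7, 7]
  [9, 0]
A^⊗2 =
  [14, 7]
  [9, 0]

Each entry (A^⊗2)_ij equals the minimum over all length-2 walks i = v_0 → v_1 → … → v_2 = j of Σ_t A[v_t][v_{t+1}]. For example, for (i, j) = (0, 1) we minimise over 2 possible intermediate vertex sequences; the minimum is 7, attained along the walk 0 → 1 → 1.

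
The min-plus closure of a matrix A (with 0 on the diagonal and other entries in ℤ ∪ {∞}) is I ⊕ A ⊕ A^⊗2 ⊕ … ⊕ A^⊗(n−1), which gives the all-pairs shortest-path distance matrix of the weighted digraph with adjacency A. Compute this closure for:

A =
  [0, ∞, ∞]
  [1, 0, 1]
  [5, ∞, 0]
Closure =
  [0, ∞, ∞]
  [1, 0, 1]
  [5, ∞, 0]

This is the Floyd-Warshall all-pairs shortest-path computation. For each intermediate vertex k = 0, 1, …, 2, update dist[i][j] ← min(dist[i][j], dist[i][k] + dist[k][j]). The final matrix gives, for each (i, j), the minimum total weight of any directed path from i to j (possibly empty when i = j).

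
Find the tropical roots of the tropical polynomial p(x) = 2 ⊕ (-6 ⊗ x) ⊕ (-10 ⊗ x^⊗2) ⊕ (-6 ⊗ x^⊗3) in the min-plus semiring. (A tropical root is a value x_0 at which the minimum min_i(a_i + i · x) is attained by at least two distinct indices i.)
Roots: {-4, 4, 8}

Each tropical root is a break point of the lower envelope of the lines y = a_i + i · x (there are 4 lines, with slopes 0, 1, ..., 3). Only the lines that attain the minimum somewhere contribute to roots; other lines are dominated. Here the surviving (envelope) indices are i = 3, i = 2, i = 1, i = 0.
Intersections between consecutive envelope lines give the roots: for adjacent envelope indices i < j the intersection is x = (a_i − a_j) / (j − i). Reading off the sorted break points: {-4, 4, 8}.
Verification: at each break x_0, at least two indices attain the minimum of min_i(a_i + i · x_0).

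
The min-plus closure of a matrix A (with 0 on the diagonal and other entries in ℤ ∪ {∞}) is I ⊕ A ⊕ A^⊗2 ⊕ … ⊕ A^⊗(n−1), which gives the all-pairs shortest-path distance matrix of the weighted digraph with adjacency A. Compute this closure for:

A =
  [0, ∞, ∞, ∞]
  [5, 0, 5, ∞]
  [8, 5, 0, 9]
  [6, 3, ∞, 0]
Closure =
  [0, ∞, ∞, ∞]
  [5, 0, 5, 14]
  [8, 5, 0, 9]
  [6, 3, 8, 0]

This is the Floyd-Warshall all-pairs shortest-path computation. For each intermediate vertex k = 0, 1, …, 3, update dist[i][j] ← min(dist[i][j], dist[i][k] + dist[k][j]). The final matrix gives, for each (i, j), the minimum total weight of any directed path from i to j (possibly empty when i = j).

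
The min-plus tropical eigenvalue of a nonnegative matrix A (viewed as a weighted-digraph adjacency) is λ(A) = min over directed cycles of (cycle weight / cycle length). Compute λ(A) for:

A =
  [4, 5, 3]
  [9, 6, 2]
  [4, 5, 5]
λ(A) = 7/2

Enumerate directed cycles and compute their means (weight / length). Sample:
  cycle 0 → 0: weight = 4, length = 1, mean = 4/1 ≈ 4.000
  cycle 1 → 1: weight = 6, length = 1, mean = 6/1 ≈ 6.000
  cycle 2 → 2: weight = 5, length = 1, mean = 5/1 ≈ 5.000
  cycle 0 → 1 → 0: weight = 14, length = 2, mean = 14/2 ≈ 7.000
  cycle 0 → 2 → 0: weight = 7, length = 2, mean = 7/2 ≈ 3.500
  cycle 1 → 0 → 1: weight = 14, length = 2, mean = 14/2 ≈ 7.000
Minimum mean = 3.500, attained e.g. along the cycle 0 → 2 → 0 with weight 7 and length 2. So λ(A) = 7/2 = 7/2.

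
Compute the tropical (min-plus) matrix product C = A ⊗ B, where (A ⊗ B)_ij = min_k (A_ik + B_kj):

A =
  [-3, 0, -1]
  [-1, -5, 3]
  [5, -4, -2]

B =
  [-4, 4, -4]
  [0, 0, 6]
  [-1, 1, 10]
A ⊗ B =
  [-7, 0, -7]
  [-5, -5, -5]
  [-4, -4, 1]

Apply the min-plus product entry-by-entry:
  C[0][0] = min over k of (A[0][0] + B[0][0] = -3 + -4 = -7, A[0][1] + B[1][0] = 0 + 0 = 0, A[0][2] + B[2][0] = -1 + -1 = -2) = -7 (attained at k = 0)
  C[0][1] = min over k of (A[0][0] + B[0][1] = -3 + 4 = 1, A[0][1] + B[1][1] = 0 + 0 = 0, A[0][2] + B[2][1] = -1 + 1 = 0) = 0 (attained at k = 1)
  C[0][2] = min over k of (A[0][0] + B[0][2] = -3 + -4 = -7, A[0][1] + B[1][2] = 0 + 6 = 6, A[0][2] + B[2][2] = -1 + 10 = 9) = -7 (attained at k = 0)
  C[1][0] = min over k of (A[1][0] + B[0][0] = -1 + -4 = -5, A[1][1] + B[1][0] = -5 + 0 = -5, A[1][2] + B[2][0] = 3 + -1 = 2) = -5 (attained at k = 0)
  C[1][1] = min over k of (A[1][0] + B[0][1] = -1 + 4 = 3, A[1][1] + B[1][1] = -5 + 0 = -5, A[1][2] + B[2][1] = 3 + 1 = 4) = -5 (attained at k = 1)
  C[1][2] = min over k of (A[1][0] + B[0][2] = -1 + -4 = -5, A[1][1] + B[1][2] = -5 + 6 = 1, A[1][2] + B[2][2] = 3 + 10 = 13) = -5 (attained at k = 0)
  C[2][0] = min over k of (A[2][0] + B[0][0] = 5 + -4 = 1, A[2][1] + B[1][0] = -4 + 0 = -4, A[2][2] + B[2][0] = -2 + -1 = -3) = -4 (attained at k = 1)
  C[2][1] = min over k of (A[2][0] + B[0][1] = 5 + 4 = 9, A[2][1] + B[1][1] = -4 + 0 = -4, A[2][2] + B[2][1] = -2 + 1 = -1) = -4 (attained at k = 1)
  C[2][2] = min over k of (A[2][0] + B[0][2] = 5 + -4 = 1, A[2][1] + B[1][2] = -4 + 6 = 2, A[2][2] + B[2][2] = -2 + 10 = 8) = 1 (attained at k = 0)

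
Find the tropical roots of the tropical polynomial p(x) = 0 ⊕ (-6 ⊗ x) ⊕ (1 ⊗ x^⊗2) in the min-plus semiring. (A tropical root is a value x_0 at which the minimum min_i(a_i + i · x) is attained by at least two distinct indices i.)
Roots: {-7, 6}

Each tropical root is a break point of the lower envelope of the lines y = a_i + i · x (there are 3 lines, with slopes 0, 1, ..., 2). Only the lines that attain the minimum somewhere contribute to roots; other lines are dominated. Here the surviving (envelope) indices are i = 2, i = 1, i = 0.
Intersections between consecutive envelope lines give the roots: for adjacent envelope indices i < j the intersection is x = (a_i − a_j) / (j − i). Reading off the sorted break points: {-7, 6}.
Verification: at each break x_0, at least two indices attain the minimum of min_i(a_i + i · x_0).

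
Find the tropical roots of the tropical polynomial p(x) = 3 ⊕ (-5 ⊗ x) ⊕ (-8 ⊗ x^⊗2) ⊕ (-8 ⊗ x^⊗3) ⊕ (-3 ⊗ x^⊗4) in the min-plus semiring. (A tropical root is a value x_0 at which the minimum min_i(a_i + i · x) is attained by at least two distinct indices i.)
Roots: {-5, 0, 3, 8}

Each tropical root is a break point of the lower envelope of the lines y = a_i + i · x (there are 5 lines, with slopes 0, 1, ..., 4). Only the lines that attain the minimum somewhere contribute to roots; other lines are dominated. Here the surviving (envelope) indices are i = 4, i = 3, i = 2, i = 1, i = 0.
Intersections between consecutive envelope lines give the roots: for adjacent envelope indices i < j the intersection is x = (a_i − a_j) / (j − i). Reading off the sorted break points: {-5, 0, 3, 8}.
Verification: at each break x_0, at least two indices attain the minimum of min_i(a_i + i · x_0).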